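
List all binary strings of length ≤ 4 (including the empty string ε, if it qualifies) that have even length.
Checking every binary string of length 0 to 4:
  Length 0: accepted: ε | rejected: (none)
  Length 1: accepted: (none) | rejected: 0, 1
  Length 2: accepted: 00, 01, 10, 11 | rejected: (none)
  Length 3: accepted: (none) | rejected: 000, 001, 010, 011, 100, 101, 110, 111
  Length 4: accepted: 0000, 0001, 0010, 0011, 0100, 0101, 0110, 0111, 1000, 1001, 1010, 1011, 1100, 1101, 1110, 1111 | rejected: (none)
Total: 21 string(s).

Final answer: ε, 00, 01, 10, 11, 0000, 0001, 0010, 0011, 0100, 0101, 0110, 0111, 1000, 1001, 1010, 1011, 1100, 1101, 1110, 1111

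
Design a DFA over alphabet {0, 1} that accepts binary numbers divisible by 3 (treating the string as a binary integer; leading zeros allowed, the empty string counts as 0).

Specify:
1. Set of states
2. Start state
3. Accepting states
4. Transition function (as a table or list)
One valid DFA (any DFA recognizing the same language is acceptable):
States: {q0, q1, q2}
Start: q0
Accepting: {q0}
Transitions (accepting states marked with *):
State | 0 | 1 | Accepting
-------------------------
q0    | q0 | q1 | *
q1    | q2 | q0 |  
q2    | q1 | q2 |  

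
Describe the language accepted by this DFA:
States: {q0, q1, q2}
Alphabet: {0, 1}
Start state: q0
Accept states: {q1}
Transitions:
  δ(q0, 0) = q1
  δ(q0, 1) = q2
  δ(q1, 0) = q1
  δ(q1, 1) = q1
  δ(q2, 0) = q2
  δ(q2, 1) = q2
Analyzing the DFA structure:
Start state: q0
Accept states: {q1}
Interpreting what each state remembers (checking against the transitions):
  q0: nothing has been read yet
  q1: the first symbol was 0
  q2: the first symbol was 1 (trap state)
  δ(q0, 0): in q0 (nothing has been read yet), after reading 0 we have: the first symbol was 0 → q1
  δ(q0, 1): in q0 (nothing has been read yet), after reading 1 we have: the first symbol was 1 (trap state) → q2
  δ(q1, 0): in q1 (the first symbol was 0), after reading 0 we have: the first symbol was 0 → q1
  δ(q1, 1): in q1 (the first symbol was 0), after reading 1 we have: the first symbol was 0 → q1
  δ(q2, 0): in q2 (the first symbol was 1 (trap state)), after reading 0 we have: the first symbol was 1 (trap state) → q2
  δ(q2, 1): in q2 (the first symbol was 1 (trap state)), after reading 1 we have: the first symbol was 1 (trap state) → q2
A string is accepted iff it ends in {q1}, i.e. the first symbol was 0.
Language: All binary strings starting with 0

Final answer: All binary strings starting with 0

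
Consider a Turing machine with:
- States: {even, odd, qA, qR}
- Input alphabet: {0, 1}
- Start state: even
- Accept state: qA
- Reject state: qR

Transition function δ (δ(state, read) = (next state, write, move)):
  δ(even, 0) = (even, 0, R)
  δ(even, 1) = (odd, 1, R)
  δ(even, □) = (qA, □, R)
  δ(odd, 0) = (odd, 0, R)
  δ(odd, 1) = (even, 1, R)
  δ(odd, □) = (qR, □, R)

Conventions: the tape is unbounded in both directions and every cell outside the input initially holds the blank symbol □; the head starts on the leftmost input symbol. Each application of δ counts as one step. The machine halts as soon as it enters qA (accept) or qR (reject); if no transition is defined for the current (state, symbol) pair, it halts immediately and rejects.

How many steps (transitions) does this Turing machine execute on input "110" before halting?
Step 0: [even]110 (head at position 0)
Step 1: δ(even, 1) = (odd, 1, R)  ⊢  1[odd]10 (head at position 1)
Step 2: δ(odd, 1) = (even, 1, R)  ⊢  11[even]0 (head at position 2)
Step 3: δ(even, 0) = (even, 0, R)  ⊢  110[even]□ (head at position 3)
Step 4: δ(even, □) = (qA, □, R)  ⊢  110□[qA]□ (head at position 4)
The machine is in qA, so it halts and accepts.
Number of transitions executed: 4.

Final answer: 4 steps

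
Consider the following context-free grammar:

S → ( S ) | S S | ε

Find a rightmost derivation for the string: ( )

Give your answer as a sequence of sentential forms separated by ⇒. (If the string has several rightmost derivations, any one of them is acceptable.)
Start with S.
Step 1: the rightmost non-terminal is S; apply S → ( S ):  ( S )
Step 2: the rightmost non-terminal is S; apply S → ε:  ( )

Final answer: S ⇒ ( S ) ⇒ ( )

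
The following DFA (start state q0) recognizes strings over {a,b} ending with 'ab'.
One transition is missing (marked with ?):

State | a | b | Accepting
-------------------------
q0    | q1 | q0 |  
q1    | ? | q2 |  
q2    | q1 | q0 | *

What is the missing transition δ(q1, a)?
q1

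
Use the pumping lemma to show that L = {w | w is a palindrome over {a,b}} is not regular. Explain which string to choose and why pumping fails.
Language: L = {w | w is a palindrome over {a,b}} (strings that read the same forwards and backwards)
Step 1: Assume for contradiction that L is regular, with pumping length p.
Step 2: Choose s = a^p b a^p. Then s ∈ L (it reads the same forwards and backwards) and |s| ≥ p.
Step 3: Consider any decomposition s = xyz with |xy| ≤ p and |y| > 0. Since |xy| ≤ p and the first p symbols of s are all a's, y = a^k for some k with 1 ≤ k ≤ p.
Step 4: Pumping up (i = 2): xy²z = a^(p+k) b a^p. Its reverse is a^p b a^(p+k) ≠ a^(p+k) b a^p (the single b is no longer in the middle), so xy²z is not a palindrome and xy²z ∉ L.
This contradicts the pumping lemma, so L is not regular.

Final answer: Choose s = a^p b a^p. Since |xy| ≤ p, y = a^k with k ≥ 1. Then xy²z = a^(p+k) b a^p is not a palindrome, so ∉ L.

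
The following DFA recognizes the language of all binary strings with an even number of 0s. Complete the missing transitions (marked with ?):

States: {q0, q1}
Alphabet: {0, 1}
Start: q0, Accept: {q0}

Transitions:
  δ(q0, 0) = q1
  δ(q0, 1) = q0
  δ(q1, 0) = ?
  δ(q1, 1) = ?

What each state remembers (consistent with the given transitions and accept states):
  q0: an even number of 0s has been read so far
  q1: an odd number of 0s has been read so far
Filling in the missing entries:
  δ(q1, 0): in q1 (an odd number of 0s has been read so far), after reading 0 we have: an even number of 0s has been read so far → q0
  δ(q1, 1): in q1 (an odd number of 0s has been read so far), after reading 1 we have: an odd number of 0s has been read so far → q1

Final answer: δ(q1, 0) = q0; δ(q1, 1) = q1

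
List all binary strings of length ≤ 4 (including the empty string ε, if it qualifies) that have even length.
Checking every binary string of length 0 to 4:
  Length 0: accepted: ε | rejected: (none)
  Length 1: accepted: (none) | rejected: 0, 1
  Length 2: accepted: 00, 01, 10, 11 | rejected: (none)
  Length 3: accepted: (none) | rejected: 000, 001, 010, 011, 100, 101, 110, 111
  Length 4: accepted: 0000, 0001, 0010, 0011, 0100, 0101, 0110, 0111, 1000, 1001, 1010, 1011, 1100, 1101, 1110, 1111 | rejected: (none)
Total: 21 string(s).

Final answer: ε, 00, 01, 10, 11, 0000, 0001, 0010, 0011, 0100, 0101, 0110, 0111, 1000, 1001, 1010, 1011, 1100, 1101, 1110, 1111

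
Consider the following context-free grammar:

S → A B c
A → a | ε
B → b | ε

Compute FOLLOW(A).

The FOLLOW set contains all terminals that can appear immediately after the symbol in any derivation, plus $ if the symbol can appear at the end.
A occurs in S → A B c followed by B c. Add FIRST(B) minus ε = {b}; B is nullable (B → ε), so what follows B can also follow A: the terminal c. FOLLOW(A) = {b, c}.

Final answer: {b, c}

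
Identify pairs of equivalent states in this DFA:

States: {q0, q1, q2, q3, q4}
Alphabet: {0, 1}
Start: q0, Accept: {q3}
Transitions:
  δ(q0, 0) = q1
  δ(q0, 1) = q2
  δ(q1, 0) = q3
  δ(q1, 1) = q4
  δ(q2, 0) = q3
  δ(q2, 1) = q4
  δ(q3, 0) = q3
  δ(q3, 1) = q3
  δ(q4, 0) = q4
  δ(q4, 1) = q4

Using the table-filling algorithm:
Round 0 – mark pairs where exactly one state is accepting: (q0,q3), (q1,q3), (q2,q3), (q3,q4)
Round 1 – newly marked: (q0,q1) [on 0: q1 vs q3, already marked]; (q0,q2) [on 0: q1 vs q3, already marked]; (q1,q4) [on 0: q3 vs q4, already marked]; (q2,q4) [on 0: q3 vs q4, already marked]
Round 2 – newly marked: (q0,q4) [on 0: q1 vs q4, already marked]
No further pairs can be marked.
(q1, q2) unmarked: δ(q1,0)=q3, δ(q2,0)=q3; δ(q1,1)=q4, δ(q2,1)=q4 → equivalent
Equivalent pairs: (q1, q2)

Final answer: Equivalent pairs: (q1, q2)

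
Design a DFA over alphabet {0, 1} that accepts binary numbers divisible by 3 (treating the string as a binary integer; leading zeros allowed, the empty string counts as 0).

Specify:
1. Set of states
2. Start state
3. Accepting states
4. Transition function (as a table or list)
One valid DFA (any DFA recognizing the same language is acceptable):
States: {q0, q1, q2}
Start: q0
Accepting: {q0}
Transitions (accepting states marked with *):
State | 0 | 1 | Accepting
-------------------------
q0    | q0 | q1 | *
q1    | q2 | q0 |  
q2    | q1 | q2 |  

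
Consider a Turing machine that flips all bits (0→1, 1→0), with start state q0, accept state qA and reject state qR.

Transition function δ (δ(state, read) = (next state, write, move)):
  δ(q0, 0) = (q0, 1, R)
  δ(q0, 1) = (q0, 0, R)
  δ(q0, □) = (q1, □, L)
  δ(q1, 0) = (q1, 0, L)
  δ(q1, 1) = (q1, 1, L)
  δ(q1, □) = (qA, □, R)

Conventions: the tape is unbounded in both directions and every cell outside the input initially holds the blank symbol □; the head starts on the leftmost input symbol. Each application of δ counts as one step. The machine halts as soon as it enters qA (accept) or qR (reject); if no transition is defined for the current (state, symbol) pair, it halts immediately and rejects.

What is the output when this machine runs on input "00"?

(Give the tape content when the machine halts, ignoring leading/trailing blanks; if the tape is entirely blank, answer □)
Step 0: [q0]00 (head at position 0)
Step 1: δ(q0, 0) = (q0, 1, R)  ⊢  1[q0]0 (head at position 1)
Step 2: δ(q0, 0) = (q0, 1, R)  ⊢  11[q0]□ (head at position 2)
Step 3: δ(q0, □) = (q1, □, L)  ⊢  1[q1]1□ (head at position 1)
Step 4: δ(q1, 1) = (q1, 1, L)  ⊢  [q1]11□ (head at position 0)
Step 5: δ(q1, 1) = (q1, 1, L)  ⊢  [q1]□11□ (head at position -1)
Step 6: δ(q1, □) = (qA, □, R)  ⊢  □[qA]11□ (head at position 0)
The machine is in qA, so it halts and accepts.
Tape content when halted (ignoring surrounding blanks): 11

Final answer: Output: 11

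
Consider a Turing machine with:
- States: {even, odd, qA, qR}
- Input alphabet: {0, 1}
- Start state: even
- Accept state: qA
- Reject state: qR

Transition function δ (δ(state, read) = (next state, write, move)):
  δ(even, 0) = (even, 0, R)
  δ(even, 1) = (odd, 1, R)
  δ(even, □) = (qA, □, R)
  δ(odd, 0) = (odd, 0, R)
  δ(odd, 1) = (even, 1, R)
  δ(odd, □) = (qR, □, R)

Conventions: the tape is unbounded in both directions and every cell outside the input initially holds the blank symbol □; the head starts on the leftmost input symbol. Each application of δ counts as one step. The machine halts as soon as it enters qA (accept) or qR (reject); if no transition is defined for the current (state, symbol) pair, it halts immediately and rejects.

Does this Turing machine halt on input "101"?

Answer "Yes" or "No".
Step 0: [even]101 (head at position 0)
Step 1: δ(even, 1) = (odd, 1, R)  ⊢  1[odd]01 (head at position 1)
Step 2: δ(odd, 0) = (odd, 0, R)  ⊢  10[odd]1 (head at position 2)
Step 3: δ(odd, 1) = (even, 1, R)  ⊢  101[even]□ (head at position 3)
Step 4: δ(even, □) = (qA, □, R)  ⊢  101□[qA]□ (head at position 4)
The machine is in qA, so it halts and accepts.
It halts after 4 steps.

Final answer: Yes - halts after 4 steps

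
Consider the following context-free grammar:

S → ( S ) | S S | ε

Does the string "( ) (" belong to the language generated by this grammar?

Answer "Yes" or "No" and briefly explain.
Each production adds parentheses only in matched pairs (S → ( S )) or none at all, so every derived string has equally many '(' and ')'. The string ( ) ( has two '(' and one ')', so it cannot be derived.

Final answer: No - no valid derivation exists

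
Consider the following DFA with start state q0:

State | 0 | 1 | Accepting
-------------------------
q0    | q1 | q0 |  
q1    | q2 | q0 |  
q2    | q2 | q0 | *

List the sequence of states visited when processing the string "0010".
q0 → q1 → q2 → q0 → q1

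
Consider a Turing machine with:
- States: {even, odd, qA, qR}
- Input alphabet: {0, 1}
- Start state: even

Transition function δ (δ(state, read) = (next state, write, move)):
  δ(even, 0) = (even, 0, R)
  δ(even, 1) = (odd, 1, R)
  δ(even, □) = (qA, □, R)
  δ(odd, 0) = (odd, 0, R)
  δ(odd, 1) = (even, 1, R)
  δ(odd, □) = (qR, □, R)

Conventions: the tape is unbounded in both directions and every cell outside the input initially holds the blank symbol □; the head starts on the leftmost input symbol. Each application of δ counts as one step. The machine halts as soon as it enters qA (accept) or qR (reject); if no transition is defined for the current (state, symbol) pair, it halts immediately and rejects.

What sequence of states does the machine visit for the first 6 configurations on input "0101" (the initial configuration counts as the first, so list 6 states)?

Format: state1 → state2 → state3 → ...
Step 0: [even]0101 (head at position 0)
Step 1: δ(even, 0) = (even, 0, R)  ⊢  0[even]101 (head at position 1)
Step 2: δ(even, 1) = (odd, 1, R)  ⊢  01[odd]01 (head at position 2)
Step 3: δ(odd, 0) = (odd, 0, R)  ⊢  010[odd]1 (head at position 3)
Step 4: δ(odd, 1) = (even, 1, R)  ⊢  0101[even]□ (head at position 4)
Step 5: δ(even, □) = (qA, □, R)  ⊢  0101□[qA]□ (head at position 5)
Reading off the states of these 6 configurations: even → even → odd → odd → even → qA

Final answer: even → even → odd → odd → even → qA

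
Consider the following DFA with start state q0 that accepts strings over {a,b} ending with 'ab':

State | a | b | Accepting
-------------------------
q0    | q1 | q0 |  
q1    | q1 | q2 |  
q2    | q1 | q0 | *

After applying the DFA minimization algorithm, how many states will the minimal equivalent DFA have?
All 3 states are reachable from q0, so none can be removed as unreachable.
Table-filling: first mark every (accepting, non-accepting) pair as distinguishable (accepting: {q2}; non-accepting: {q0, q1}).
Round 1: (q0, q1) on 'b' go to q0 and q2, already distinguishable → mark.
Every pair of states is distinguishable, so the DFA is already minimal.
Equivalence classes: {q0}, {q1}, {q2} → 3 states.

Final answer: 3 states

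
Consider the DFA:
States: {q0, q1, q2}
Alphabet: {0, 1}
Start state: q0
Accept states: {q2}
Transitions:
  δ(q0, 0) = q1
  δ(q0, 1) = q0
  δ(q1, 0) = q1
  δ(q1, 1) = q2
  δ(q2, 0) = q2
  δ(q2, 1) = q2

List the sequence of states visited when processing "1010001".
Starting at q0
Read '1': q0 -> q0
Read '0': q0 -> q1
Read '1': q1 -> q2
Read '0': q2 -> q2
Read '0': q2 -> q2
Read '0': q2 -> q2
Read '1': q2 -> q2

Final answer: q0 -> q0 -> q1 -> q2 -> q2 -> q2 -> q2 -> q2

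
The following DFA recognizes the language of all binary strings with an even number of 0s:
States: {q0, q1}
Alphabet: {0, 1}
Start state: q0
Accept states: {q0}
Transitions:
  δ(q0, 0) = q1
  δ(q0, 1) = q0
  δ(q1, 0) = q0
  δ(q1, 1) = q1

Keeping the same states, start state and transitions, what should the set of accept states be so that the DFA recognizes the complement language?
The DFA is complete (every state has a transition on every symbol), so the complement
is recognized by the same DFA with accepting and non-accepting states swapped.
Original accept states: {q0}
Complement accept states = All states - Original accept states
= {q0, q1} - {q0}
= {q1}
Complement language: strings with an ODD number of 0s

Final answer: {q1}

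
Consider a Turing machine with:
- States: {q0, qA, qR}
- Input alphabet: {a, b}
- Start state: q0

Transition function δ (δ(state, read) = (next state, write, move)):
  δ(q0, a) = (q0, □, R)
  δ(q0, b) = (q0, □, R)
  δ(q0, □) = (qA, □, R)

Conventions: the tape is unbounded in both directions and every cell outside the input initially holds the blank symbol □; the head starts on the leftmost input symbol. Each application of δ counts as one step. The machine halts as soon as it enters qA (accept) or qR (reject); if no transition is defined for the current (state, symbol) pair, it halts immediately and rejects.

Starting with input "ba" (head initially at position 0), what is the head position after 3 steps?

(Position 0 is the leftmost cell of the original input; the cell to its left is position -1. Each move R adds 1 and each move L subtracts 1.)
Step 0: [q0]ba (head at position 0)
Step 1: δ(q0, b) = (q0, □, R)  ⊢  □[q0]a (head at position 1)
Step 2: δ(q0, a) = (q0, □, R)  ⊢  □□[q0]□ (head at position 2)
Step 3: δ(q0, □) = (qA, □, R)  ⊢  □□□[qA]□ (head at position 3)
Head position after 3 steps: 3

Final answer: Position 3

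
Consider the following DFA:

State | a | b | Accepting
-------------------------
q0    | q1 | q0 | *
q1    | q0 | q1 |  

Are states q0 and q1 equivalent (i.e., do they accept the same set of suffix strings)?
Try the suffix ε (the empty string).
From q0: q0 — accepting.
From q1: q1 — not accepting.
The two states disagree on this suffix, so they are not equivalent.

Final answer: No. Distinguishing string: ε (the empty string) - accepted from q0 but not from q1.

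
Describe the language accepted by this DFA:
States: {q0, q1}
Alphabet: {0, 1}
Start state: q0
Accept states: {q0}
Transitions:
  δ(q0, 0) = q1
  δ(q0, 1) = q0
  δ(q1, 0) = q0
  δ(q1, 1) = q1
Analyzing the DFA structure:
Start state: q0
Accept states: {q0}
Interpreting what each state remembers (checking against the transitions):
  q0: an even number of 0s has been read so far
  q1: an odd number of 0s has been read so far
  δ(q0, 0): in q0 (an even number of 0s has been read so far), after reading 0 we have: an odd number of 0s has been read so far → q1
  δ(q0, 1): in q0 (an even number of 0s has been read so far), after reading 1 we have: an even number of 0s has been read so far → q0
  δ(q1, 0): in q1 (an odd number of 0s has been read so far), after reading 0 we have: an even number of 0s has been read so far → q0
  δ(q1, 1): in q1 (an odd number of 0s has been read so far), after reading 1 we have: an odd number of 0s has been read so far → q1
A string is accepted iff it ends in {q0}, i.e. an even number of 0s has been read so far.
Language: All binary strings with an even number of 0s

Final answer: All binary strings with an even number of 0s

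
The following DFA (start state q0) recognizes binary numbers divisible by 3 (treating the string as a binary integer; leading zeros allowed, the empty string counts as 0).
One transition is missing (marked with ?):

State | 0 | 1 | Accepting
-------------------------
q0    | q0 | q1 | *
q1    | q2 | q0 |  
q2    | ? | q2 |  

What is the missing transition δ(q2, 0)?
q1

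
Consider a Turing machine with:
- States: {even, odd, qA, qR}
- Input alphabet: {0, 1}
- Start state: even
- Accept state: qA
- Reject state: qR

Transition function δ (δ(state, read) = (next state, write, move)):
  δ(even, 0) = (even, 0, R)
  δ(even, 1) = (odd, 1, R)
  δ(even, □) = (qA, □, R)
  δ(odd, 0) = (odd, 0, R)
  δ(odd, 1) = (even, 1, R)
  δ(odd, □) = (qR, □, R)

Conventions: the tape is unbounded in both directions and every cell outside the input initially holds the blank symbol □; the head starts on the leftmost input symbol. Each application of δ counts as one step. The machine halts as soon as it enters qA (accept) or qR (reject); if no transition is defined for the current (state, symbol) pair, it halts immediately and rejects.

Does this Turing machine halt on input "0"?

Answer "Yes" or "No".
Step 0: [even]0 (head at position 0)
Step 1: δ(even, 0) = (even, 0, R)  ⊢  0[even]□ (head at position 1)
Step 2: δ(even, □) = (qA, □, R)  ⊢  0□[qA]□ (head at position 2)
The machine is in qA, so it halts and accepts.
It halts after 2 steps.

Final answer: Yes - halts after 2 steps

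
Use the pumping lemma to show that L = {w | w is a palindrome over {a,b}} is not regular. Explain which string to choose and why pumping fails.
Language: L = {w | w is a palindrome over {a,b}} (strings that read the same forwards and backwards)
Step 1: Assume for contradiction that L is regular, with pumping length p.
Step 2: Choose s = a^p b a^p. Then s ∈ L (it reads the same forwards and backwards) and |s| ≥ p.
Step 3: Consider any decomposition s = xyz with |xy| ≤ p and |y| > 0. Since |xy| ≤ p and the first p symbols of s are all a's, y = a^k for some k with 1 ≤ k ≤ p.
Step 4: Pumping up (i = 2): xy²z = a^(p+k) b a^p. Its reverse is a^p b a^(p+k) ≠ a^(p+k) b a^p (the single b is no longer in the middle), so xy²z is not a palindrome and xy²z ∉ L.
This contradicts the pumping lemma, so L is not regular.

Final answer: Choose s = a^p b a^p. Since |xy| ≤ p, y = a^k with k ≥ 1. Then xy²z = a^(p+k) b a^p is not a palindrome, so ∉ L.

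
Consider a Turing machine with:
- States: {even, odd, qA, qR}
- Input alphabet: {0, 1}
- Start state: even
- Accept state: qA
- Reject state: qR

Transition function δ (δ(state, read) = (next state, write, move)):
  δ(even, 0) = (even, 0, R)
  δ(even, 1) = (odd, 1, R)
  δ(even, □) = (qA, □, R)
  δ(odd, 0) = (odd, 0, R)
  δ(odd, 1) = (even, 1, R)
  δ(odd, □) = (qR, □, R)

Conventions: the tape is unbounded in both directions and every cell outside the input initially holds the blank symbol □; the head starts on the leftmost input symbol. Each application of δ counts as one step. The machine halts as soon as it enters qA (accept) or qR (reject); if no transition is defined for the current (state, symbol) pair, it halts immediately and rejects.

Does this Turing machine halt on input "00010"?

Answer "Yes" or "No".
Step 0: [even]00010 (head at position 0)
Step 1: δ(even, 0) = (even, 0, R)  ⊢  0[even]0010 (head at position 1)
Step 2: δ(even, 0) = (even, 0, R)  ⊢  00[even]010 (head at position 2)
Step 3: δ(even, 0) = (even, 0, R)  ⊢  000[even]10 (head at position 3)
Step 4: δ(even, 1) = (odd, 1, R)  ⊢  0001[odd]0 (head at position 4)
Step 5: δ(odd, 0) = (odd, 0, R)  ⊢  00010[odd]□ (head at position 5)
Step 6: δ(odd, □) = (qR, □, R)  ⊢  00010□[qR]□ (head at position 6)
The machine is in qR, so it halts and rejects.
It halts after 6 steps.

Final answer: Yes - halts after 6 steps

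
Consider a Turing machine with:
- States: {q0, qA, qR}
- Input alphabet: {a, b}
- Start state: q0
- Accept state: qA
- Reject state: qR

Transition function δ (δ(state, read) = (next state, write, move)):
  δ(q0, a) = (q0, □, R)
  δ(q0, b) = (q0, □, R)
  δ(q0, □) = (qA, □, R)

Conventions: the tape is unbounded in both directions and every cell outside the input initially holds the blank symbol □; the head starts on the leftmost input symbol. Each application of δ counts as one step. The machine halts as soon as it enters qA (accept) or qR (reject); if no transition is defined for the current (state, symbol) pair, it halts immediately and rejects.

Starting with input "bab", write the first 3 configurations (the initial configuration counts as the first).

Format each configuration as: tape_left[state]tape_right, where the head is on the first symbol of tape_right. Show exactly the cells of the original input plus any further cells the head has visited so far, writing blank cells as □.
Step 0: [q0]bab (head at position 0)
Step 1: δ(q0, b) = (q0, □, R)  ⊢  □[q0]ab (head at position 1)
Step 2: δ(q0, a) = (q0, □, R)  ⊢  □□[q0]b (head at position 2)

Final answer: [q0]bab ⊢ □[q0]ab ⊢ □□[q0]b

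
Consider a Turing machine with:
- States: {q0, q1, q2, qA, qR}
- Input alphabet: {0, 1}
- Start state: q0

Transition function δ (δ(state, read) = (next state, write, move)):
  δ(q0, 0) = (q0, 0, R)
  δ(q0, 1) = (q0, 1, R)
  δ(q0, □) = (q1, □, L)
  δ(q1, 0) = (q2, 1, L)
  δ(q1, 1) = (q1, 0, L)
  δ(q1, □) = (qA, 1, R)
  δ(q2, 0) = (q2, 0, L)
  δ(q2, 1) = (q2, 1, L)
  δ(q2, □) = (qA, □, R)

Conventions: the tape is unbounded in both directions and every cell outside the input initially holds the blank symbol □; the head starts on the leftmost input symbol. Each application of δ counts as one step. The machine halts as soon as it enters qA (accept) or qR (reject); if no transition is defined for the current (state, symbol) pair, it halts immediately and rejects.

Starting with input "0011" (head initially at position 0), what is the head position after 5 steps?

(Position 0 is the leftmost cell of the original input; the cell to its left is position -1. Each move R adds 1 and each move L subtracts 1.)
Step 0: [q0]0011 (head at position 0)
Step 1: δ(q0, 0) = (q0, 0, R)  ⊢  0[q0]011 (head at position 1)
Step 2: δ(q0, 0) = (q0, 0, R)  ⊢  00[q0]11 (head at position 2)
Step 3: δ(q0, 1) = (q0, 1, R)  ⊢  001[q0]1 (head at position 3)
Step 4: δ(q0, 1) = (q0, 1, R)  ⊢  0011[q0]□ (head at position 4)
Step 5: δ(q0, □) = (q1, □, L)  ⊢  001[q1]1□ (head at position 3)
Head position after 5 steps: 3

Final answer: Position 3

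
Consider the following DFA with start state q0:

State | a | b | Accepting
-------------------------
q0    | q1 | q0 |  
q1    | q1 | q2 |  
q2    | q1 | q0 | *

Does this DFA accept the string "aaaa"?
Start in q0.
Read 'a': q0 → q1
Read 'a': q1 → q1
Read 'a': q1 → q1
Read 'a': q1 → q1
Final state q1 is not accepting, so the string is rejected.

Final answer: No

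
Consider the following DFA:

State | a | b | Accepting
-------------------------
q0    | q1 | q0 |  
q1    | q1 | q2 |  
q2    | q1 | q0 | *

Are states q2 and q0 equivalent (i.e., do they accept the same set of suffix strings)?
Try the suffix ε (the empty string).
From q2: q2 — accepting.
From q0: q0 — not accepting.
The two states disagree on this suffix, so they are not equivalent.

Final answer: No. Distinguishing string: ε (the empty string) - accepted from q2 but not from q0.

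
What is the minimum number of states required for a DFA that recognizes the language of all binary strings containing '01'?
Language: binary strings containing '01'
Lower bound (Myhill–Nerode): the prefixes ε, 0, 01 are pairwise distinguishable:
  ε vs 01: suffix ε distinguishes them (ε is rejected, 01 is accepted)
  0 vs 01: suffix ε distinguishes them (0 is rejected, 01 is accepted)
  ε vs 0: suffix 1 distinguishes them (ε·1 = 1 is rejected, 0·1 = 01 is accepted)
So any DFA needs at least 3 states.
Upper bound: a DFA with 3 states exists (one state per class above: 'no progress', 'last symbol 0', and 'seen 01' (accepting sink)).
Minimum states: 3

Final answer: 3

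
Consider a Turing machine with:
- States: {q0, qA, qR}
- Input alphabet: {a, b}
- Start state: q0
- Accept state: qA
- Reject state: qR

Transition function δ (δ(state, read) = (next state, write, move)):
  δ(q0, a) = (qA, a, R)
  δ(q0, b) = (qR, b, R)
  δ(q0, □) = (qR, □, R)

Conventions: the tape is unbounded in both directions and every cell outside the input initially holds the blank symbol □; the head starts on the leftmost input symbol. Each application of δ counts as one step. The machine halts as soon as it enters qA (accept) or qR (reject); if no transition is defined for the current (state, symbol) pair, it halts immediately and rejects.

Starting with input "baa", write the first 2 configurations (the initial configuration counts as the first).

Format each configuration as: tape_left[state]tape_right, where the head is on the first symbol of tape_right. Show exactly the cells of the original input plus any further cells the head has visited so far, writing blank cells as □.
Step 0: [q0]baa (head at position 0)
Step 1: δ(q0, b) = (qR, b, R)  ⊢  b[qR]aa (head at position 1)

Final answer: [q0]baa ⊢ b[qR]aa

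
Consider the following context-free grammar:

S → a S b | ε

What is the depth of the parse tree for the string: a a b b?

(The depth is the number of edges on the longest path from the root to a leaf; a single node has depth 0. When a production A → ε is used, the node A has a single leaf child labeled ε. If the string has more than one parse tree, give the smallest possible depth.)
The only parse tree applies S → a S b 2 times (once per matching a…b pair) and then S → ε.
The S nodes sit at depths 0, 1, …, 2; the innermost S (depth 2) has the single child ε at depth 3.
The terminal leaves a, b are at depths 1..2, so the longest root-to-leaf path is S → S → … → S → ε with 3 edges.
Depth = 3.

Final answer: 3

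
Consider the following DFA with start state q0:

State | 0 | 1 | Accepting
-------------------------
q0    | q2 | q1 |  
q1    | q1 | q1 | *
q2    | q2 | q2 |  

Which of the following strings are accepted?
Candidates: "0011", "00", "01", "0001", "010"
"0011": q0 → q2 → q2 → q2 → q2; q2 is not accepting → rejected
"00": q0 → q2 → q2; q2 is not accepting → rejected
"01": q0 → q2 → q2; q2 is not accepting → rejected
"0001": q0 → q2 → q2 → q2 → q2; q2 is not accepting → rejected
"010": q0 → q2 → q2 → q2; q2 is not accepting → rejected

Final answer: None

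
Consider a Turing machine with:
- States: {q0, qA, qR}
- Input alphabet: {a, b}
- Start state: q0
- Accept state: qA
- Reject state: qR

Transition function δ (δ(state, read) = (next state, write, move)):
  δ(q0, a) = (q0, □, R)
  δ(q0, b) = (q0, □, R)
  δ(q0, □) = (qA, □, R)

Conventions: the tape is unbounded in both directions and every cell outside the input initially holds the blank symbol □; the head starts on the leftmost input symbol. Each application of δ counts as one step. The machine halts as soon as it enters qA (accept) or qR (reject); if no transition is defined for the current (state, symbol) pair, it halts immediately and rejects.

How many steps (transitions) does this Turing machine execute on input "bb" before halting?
Step 0: [q0]bb (head at position 0)
Step 1: δ(q0, b) = (q0, □, R)  ⊢  □[q0]b (head at position 1)
Step 2: δ(q0, b) = (q0, □, R)  ⊢  □□[q0]□ (head at position 2)
Step 3: δ(q0, □) = (qA, □, R)  ⊢  □□□[qA]□ (head at position 3)
The machine is in qA, so it halts and accepts.
Number of transitions executed: 3.

Final answer: 3 steps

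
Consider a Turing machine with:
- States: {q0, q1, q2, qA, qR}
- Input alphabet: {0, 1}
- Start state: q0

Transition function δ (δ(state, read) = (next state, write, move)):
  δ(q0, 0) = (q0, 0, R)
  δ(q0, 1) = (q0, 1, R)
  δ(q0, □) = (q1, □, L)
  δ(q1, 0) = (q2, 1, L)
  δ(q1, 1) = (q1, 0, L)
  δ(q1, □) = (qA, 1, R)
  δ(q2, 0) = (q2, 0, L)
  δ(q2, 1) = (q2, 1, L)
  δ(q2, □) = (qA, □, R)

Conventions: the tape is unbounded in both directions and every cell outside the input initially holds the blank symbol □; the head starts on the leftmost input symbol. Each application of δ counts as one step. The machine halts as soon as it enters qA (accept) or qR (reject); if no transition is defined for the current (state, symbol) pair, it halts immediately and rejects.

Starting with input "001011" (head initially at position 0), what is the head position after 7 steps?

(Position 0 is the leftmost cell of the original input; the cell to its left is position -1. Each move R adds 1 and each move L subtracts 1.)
Step 0: [q0]001011 (head at position 0)
Step 1: δ(q0, 0) = (q0, 0, R)  ⊢  0[q0]01011 (head at position 1)
Step 2: δ(q0, 0) = (q0, 0, R)  ⊢  00[q0]1011 (head at position 2)
Step 3: δ(q0, 1) = (q0, 1, R)  ⊢  001[q0]011 (head at position 3)
Step 4: δ(q0, 0) = (q0, 0, R)  ⊢  0010[q0]11 (head at position 4)
Step 5: δ(q0, 1) = (q0, 1, R)  ⊢  00101[q0]1 (head at position 5)
Step 6: δ(q0, 1) = (q0, 1, R)  ⊢  001011[q0]□ (head at position 6)
Step 7: δ(q0, □) = (q1, □, L)  ⊢  00101[q1]1□ (head at position 5)
Head position after 7 steps: 5

Final answer: Position 5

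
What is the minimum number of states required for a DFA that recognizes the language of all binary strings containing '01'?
Language: binary strings containing '01'
Lower bound (Myhill–Nerode): the prefixes ε, 0, 01 are pairwise distinguishable:
  ε vs 01: suffix ε distinguishes them (ε is rejected, 01 is accepted)
  0 vs 01: suffix ε distinguishes them (0 is rejected, 01 is accepted)
  ε vs 0: suffix 1 distinguishes them (ε·1 = 1 is rejected, 0·1 = 01 is accepted)
So any DFA needs at least 3 states.
Upper bound: a DFA with 3 states exists (one state per class above: 'no progress', 'last symbol 0', and 'seen 01' (accepting sink)).
Minimum states: 3

Final answer: 3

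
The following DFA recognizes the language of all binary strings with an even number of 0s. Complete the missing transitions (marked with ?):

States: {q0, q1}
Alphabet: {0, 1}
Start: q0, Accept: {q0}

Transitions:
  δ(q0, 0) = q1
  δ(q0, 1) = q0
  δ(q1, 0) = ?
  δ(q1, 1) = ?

What each state remembers (consistent with the given transitions and accept states):
  q0: an even number of 0s has been read so far
  q1: an odd number of 0s has been read so far
Filling in the missing entries:
  δ(q1, 0): in q1 (an odd number of 0s has been read so far), after reading 0 we have: an even number of 0s has been read so far → q0
  δ(q1, 1): in q1 (an odd number of 0s has been read so far), after reading 1 we have: an odd number of 0s has been read so far → q1

Final answer: δ(q1, 0) = q0; δ(q1, 1) = q1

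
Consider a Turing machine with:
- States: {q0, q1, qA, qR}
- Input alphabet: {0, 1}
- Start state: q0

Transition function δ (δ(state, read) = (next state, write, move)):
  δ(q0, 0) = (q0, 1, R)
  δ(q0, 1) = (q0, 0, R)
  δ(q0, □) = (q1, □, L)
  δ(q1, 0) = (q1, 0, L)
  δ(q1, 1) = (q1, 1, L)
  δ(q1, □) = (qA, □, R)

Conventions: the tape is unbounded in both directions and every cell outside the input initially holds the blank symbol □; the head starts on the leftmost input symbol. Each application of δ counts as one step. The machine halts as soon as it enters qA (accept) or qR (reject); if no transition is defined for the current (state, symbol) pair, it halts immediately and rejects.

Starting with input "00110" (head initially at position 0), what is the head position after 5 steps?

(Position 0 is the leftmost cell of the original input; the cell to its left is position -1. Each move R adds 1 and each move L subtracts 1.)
Step 0: [q0]00110 (head at position 0)
Step 1: δ(q0, 0) = (q0, 1, R)  ⊢  1[q0]0110 (head at position 1)
Step 2: δ(q0, 0) = (q0, 1, R)  ⊢  11[q0]110 (head at position 2)
Step 3: δ(q0, 1) = (q0, 0, R)  ⊢  110[q0]10 (head at position 3)
Step 4: δ(q0, 1) = (q0, 0, R)  ⊢  1100[q0]0 (head at position 4)
Step 5: δ(q0, 0) = (q0, 1, R)  ⊢  11001[q0]□ (head at position 5)
Head position after 5 steps: 5

Final answer: Position 5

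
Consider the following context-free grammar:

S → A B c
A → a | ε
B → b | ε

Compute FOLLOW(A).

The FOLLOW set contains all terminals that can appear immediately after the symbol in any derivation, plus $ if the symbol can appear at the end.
A occurs in S → A B c followed by B c. Add FIRST(B) minus ε = {b}; B is nullable (B → ε), so what follows B can also follow A: the terminal c. FOLLOW(A) = {b, c}.

Final answer: {b, c}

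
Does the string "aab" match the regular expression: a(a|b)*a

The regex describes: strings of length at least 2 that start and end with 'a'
No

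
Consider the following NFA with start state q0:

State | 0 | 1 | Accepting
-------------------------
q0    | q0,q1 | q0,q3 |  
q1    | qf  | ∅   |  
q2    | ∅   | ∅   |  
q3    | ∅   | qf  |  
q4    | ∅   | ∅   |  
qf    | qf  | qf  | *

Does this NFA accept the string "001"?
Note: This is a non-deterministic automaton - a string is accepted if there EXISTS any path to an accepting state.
Track the set of states the NFA could be in: start {q0}
Read '0': {q0} → {q0, q1}
Read '0': {q0, q1} → {q0, q1, qf}
Read '1': {q0, q1, qf} → {q0, q3, qf}
Final set {q0, q3, qf} contains accepting state(s) {qf} → accepted.

Final answer: Yes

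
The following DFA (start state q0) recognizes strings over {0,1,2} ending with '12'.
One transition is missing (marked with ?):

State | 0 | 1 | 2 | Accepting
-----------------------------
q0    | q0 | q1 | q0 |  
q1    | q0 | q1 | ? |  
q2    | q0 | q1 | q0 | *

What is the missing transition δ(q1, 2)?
q2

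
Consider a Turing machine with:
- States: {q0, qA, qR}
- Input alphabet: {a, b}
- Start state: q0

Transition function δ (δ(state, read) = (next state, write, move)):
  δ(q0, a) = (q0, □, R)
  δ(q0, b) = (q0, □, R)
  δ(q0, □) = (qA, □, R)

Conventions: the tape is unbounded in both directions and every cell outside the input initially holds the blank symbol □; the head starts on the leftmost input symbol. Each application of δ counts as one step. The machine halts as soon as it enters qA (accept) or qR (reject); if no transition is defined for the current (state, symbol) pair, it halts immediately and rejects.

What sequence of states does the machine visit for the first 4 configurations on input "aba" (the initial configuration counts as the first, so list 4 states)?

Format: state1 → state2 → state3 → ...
Step 0: [q0]aba (head at position 0)
Step 1: δ(q0, a) = (q0, □, R)  ⊢  □[q0]ba (head at position 1)
Step 2: δ(q0, b) = (q0, □, R)  ⊢  □□[q0]a (head at position 2)
Step 3: δ(q0, a) = (q0, □, R)  ⊢  □□□[q0]□ (head at position 3)
Reading off the states of these 4 configurations: q0 → q0 → q0 → q0

Final answer: q0 → q0 → q0 → q0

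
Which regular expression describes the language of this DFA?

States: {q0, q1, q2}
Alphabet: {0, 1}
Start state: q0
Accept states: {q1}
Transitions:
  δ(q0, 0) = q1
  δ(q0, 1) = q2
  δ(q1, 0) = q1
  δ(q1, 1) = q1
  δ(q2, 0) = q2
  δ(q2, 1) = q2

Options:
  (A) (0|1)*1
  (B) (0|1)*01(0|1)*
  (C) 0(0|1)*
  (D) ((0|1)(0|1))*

Testing sample strings against the DFA:
  '111' -> rejected
  '00110' -> accepted
  '0001' -> accepted
  '0101' -> accepted
Checking each option for a counterexample:
  (A) (0|1)*1: '0' is accepted by the DFA but does not match the regex → eliminated
  (B) (0|1)*01(0|1)*: '0' is accepted by the DFA but does not match the regex → eliminated
  (C) 0(0|1)*: agrees with the DFA on all strings of length ≤ 4
  (D) ((0|1)(0|1))*: ε is rejected by the DFA but matches the regex → eliminated
Only (C) 0(0|1)* is consistent with the DFA.

Final answer: (C) 0(0|1)*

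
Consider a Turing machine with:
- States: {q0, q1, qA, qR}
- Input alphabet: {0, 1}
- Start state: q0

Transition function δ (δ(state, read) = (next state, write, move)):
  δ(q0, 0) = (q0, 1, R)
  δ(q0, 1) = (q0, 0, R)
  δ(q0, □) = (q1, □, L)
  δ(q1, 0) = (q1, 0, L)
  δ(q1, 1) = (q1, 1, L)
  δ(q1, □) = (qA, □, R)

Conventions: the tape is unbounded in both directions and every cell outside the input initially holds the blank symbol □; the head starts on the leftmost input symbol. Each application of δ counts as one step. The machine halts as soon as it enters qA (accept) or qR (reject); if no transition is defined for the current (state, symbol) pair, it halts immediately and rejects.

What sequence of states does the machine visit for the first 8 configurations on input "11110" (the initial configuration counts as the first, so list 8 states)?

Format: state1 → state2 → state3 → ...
Step 0: [q0]11110 (head at position 0)
Step 1: δ(q0, 1) = (q0, 0, R)  ⊢  0[q0]1110 (head at position 1)
Step 2: δ(q0, 1) = (q0, 0, R)  ⊢  00[q0]110 (head at position 2)
Step 3: δ(q0, 1) = (q0, 0, R)  ⊢  000[q0]10 (head at position 3)
Step 4: δ(q0, 1) = (q0, 0, R)  ⊢  0000[q0]0 (head at position 4)
Step 5: δ(q0, 0) = (q0, 1, R)  ⊢  00001[q0]□ (head at position 5)
Step 6: δ(q0, □) = (q1, □, L)  ⊢  0000[q1]1□ (head at position 4)
Step 7: δ(q1, 1) = (q1, 1, L)  ⊢  000[q1]01□ (head at position 3)
Reading off the states of these 8 configurations: q0 → q0 → q0 → q0 → q0 → q0 → q1 → q1

Final answer: q0 → q0 → q0 → q0 → q0 → q0 → q1 → q1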